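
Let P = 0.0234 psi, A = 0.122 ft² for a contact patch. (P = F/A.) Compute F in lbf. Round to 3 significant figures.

Rearranging: F = P·A.
P = 0.0234 psi = 161.3 Pa; A = 0.122 ft² = 0.01133 m².
F = 1.829 N  (the unit combination reduces to kg·m/s² = N)
1.829 N × (1 lbf / 4.448 N) = 0.4111 lbf

0.411 lbf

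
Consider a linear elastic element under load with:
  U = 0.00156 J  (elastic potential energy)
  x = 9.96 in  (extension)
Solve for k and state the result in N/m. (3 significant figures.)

0.0487 N/m

Solving U = ½k·x² for k: k = 2U/x².
U = 0.00156 J; x = 9.96 in = 0.2530 m.
k = 0.04875 N/m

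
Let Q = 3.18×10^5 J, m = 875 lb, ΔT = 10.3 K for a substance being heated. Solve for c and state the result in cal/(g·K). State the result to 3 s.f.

0.0186 cal/(g·K)

Rearranging: c = Q/(m·ΔT).
Q = 3.18×10^5 J; m = 875 lb = 396.9 kg; ΔT = 10.3 K.
c = 77.79 J/(kg·K)
77.79 J/(kg·K) × (1 cal/(g·K) / 4184 J/(kg·K)) = 0.01859 cal/(g·K)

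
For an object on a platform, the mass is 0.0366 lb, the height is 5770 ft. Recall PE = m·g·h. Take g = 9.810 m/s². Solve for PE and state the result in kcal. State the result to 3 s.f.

Directly: PE = mgh.
m = 0.0366 lb = 0.01660 kg; h = 5770 ft = 1759 m; g = 9.810 m/s².
PE = 286.4 J
286.4 J × (1 kcal / 4184 J) = 0.06846 kcal

0.0685 kcal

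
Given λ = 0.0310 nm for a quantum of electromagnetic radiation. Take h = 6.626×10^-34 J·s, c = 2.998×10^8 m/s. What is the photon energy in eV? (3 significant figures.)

40000 eV

Directly: E = hc/λ.
λ = 0.0310 nm = 3.100×10^-11 m; h = 6.626×10^-34 J·s; c = 2.998×10^8 m/s.
E = 6.408×10^-15 J  (the unit combination reduces to kg·m²/s² = J)
6.408×10^-15 J × (1 eV / 1.602×10^-19 J) = 39995 eV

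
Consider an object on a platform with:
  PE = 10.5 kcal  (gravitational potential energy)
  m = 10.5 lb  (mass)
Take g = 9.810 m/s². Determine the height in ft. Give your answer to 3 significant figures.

3080 ft

Rearranging: h = PE/(m·g).
PE = 10.5 kcal = 43932 J; m = 10.5 lb = 4.763 kg; g = 9.810 m/s².
h = 940.3 m
940.3 m × (1 ft / 0.3048 m) = 3085 ft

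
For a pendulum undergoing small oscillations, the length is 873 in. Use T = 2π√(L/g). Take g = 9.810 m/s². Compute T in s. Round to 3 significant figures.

Directly: T = 2π√(L/g).
L = 873 in = 22.17 m; g = 9.810 m/s².
T = 9.446 s

9.45 s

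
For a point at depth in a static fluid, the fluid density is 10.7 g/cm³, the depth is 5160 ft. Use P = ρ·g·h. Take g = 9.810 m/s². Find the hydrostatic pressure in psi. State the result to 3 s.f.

P is given directly by: P = ρgh.
ρ = 10.7 g/cm³ = 10700 kg/m³; h = 5160 ft = 1573 m; g = 9.810 m/s².
P = 1.651×10^8 Pa  (the unit combination reduces to kg/(m·s²) = Pa)
1.651×10^8 Pa × (1 psi / 6895 Pa) = 23944 psi

23900 psi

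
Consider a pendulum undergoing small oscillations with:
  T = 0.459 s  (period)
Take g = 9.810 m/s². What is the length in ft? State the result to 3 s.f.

Rearranging: L = g·(T/2π)².
T = 0.459 s; g = 9.810 m/s².
L = 0.05235 m
0.05235 m × (1 ft / 0.3048 m) = 0.1718 ft

0.172 ft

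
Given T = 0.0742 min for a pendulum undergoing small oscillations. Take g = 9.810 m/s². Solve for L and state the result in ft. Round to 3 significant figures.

16.2 ft

Rearranging: L = g·(T/2π)².
T = 0.0742 min = 4.452 s; g = 9.810 m/s².
L = 4.925 m
4.925 m × (1 ft / 0.3048 m) = 16.16 ft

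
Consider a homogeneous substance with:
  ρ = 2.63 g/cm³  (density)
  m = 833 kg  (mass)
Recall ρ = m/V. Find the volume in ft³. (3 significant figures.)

Rearranging: V = m/ρ.
ρ = 2.63 g/cm³ = 2630 kg/m³; m = 833 kg.
V = 0.3167 m³
0.3167 m³ × (1 ft³ / 0.02832 m³) = 11.19 ft³

11.2 ft³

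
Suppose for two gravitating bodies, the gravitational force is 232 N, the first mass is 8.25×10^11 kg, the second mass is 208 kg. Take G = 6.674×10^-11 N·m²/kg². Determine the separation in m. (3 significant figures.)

7.03 m

From Newton's law of gravitation: r = √(G·m₁m₂/F).
F = 232 N; m₁ = 8.25×10^11 kg; m₂ = 208 kg; G = 6.674×10^-11 N·m²/kg².
r = 7.026 m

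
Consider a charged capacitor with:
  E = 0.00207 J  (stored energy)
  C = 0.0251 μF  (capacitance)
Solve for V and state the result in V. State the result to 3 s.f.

406 V

Rearranging E = ½C·V² for V: V = √(2E/C).
E = 0.00207 J; C = 0.0251 μF = 2.510×10^-8 F.
V = 406.1 V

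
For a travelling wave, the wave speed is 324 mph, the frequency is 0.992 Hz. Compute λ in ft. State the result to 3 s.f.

479 ft

Rearranging: λ = v/f.
v = 324 mph = 144.8 m/s; f = 0.992 Hz.
λ = 146.0 m
146.0 m × (1 ft / 0.3048 m) = 479.0 ft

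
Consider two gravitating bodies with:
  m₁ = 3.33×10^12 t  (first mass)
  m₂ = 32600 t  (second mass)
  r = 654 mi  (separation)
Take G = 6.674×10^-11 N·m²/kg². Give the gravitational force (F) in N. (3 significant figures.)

6.54 N

From Newton's law of gravitation: F = Gm₁m₂/r².
m₁ = 3.33×10^12 t = 3.330×10^15 kg; m₂ = 32600 t = 3.260×10^7 kg; r = 654 mi = 1.053×10^6 m; G = 6.674×10^-11 N·m²/kg².
F = 6.540 N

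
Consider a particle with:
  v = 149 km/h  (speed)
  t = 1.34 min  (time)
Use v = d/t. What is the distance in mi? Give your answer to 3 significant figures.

2.07 mi

Rearranging: d = v·t.
v = 149 km/h = 41.39 m/s; t = 1.34 min = 80.40 s.
d = 3328 m
3328 m × (1 mi / 1609 m) = 2.068 mi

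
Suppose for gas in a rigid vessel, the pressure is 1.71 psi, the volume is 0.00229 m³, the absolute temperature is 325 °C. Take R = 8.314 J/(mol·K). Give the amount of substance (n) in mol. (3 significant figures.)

From the ideal-gas law: n = PV/(RT).
P = 1.71 psi = 11790 Pa; V = 0.00229 m³; T = 325 °C = 598.1 K; R = 8.314 J/(mol·K).
n = 0.005429 mol

0.00543 mol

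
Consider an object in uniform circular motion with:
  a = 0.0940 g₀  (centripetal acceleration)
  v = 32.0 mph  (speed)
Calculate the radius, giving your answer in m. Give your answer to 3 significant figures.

222 m

Rearranging: r = v²/a.
a = 0.0940 g₀ = 0.9218 m/s²; v = 32.0 mph = 14.31 m/s.
r = 222.0 m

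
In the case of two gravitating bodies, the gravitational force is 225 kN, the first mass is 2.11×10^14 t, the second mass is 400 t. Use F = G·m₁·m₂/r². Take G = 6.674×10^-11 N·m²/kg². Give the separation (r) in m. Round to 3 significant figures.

From Newton's law of gravitation: r = √(G·m₁m₂/F).
F = 225 kN = 2.250×10^5 N; m₁ = 2.11×10^14 t = 2.110×10^17 kg; m₂ = 400 t = 4.000×10^5 kg; G = 6.674×10^-11 N·m²/kg².
r = 5003 m

5000 m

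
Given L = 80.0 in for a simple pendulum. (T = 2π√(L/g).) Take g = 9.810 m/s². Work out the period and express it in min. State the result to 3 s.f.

0.0477 min

Directly: T = 2π√(L/g).
L = 80.0 in = 2.032 m; g = 9.810 m/s².
T = 2.860 s
2.860 s × (1 min / 60.00 s) = 0.04766 min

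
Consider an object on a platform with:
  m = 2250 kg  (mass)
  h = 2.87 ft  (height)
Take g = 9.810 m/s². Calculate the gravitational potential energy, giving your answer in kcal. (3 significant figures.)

4.61 kcal

PE is given directly by: PE = mgh.
m = 2250 kg; h = 2.87 ft = 0.8748 m; g = 9.810 m/s².
PE = 19308 J
19308 J × (1 kcal / 4184 J) = 4.615 kcal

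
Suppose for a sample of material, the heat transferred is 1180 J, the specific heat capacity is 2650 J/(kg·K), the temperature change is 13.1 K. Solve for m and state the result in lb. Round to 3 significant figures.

Solving Q = m·c·ΔT for m: m = Q/(c·ΔT).
Q = 1180 J; c = 2650 J/(kg·K); ΔT = 13.1 K.
m = 0.03399 kg
0.03399 kg × (1 lb / 0.4536 kg) = 0.07494 lb

0.0749 lb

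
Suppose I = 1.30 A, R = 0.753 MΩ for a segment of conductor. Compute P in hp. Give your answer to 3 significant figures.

Directly: P = I²R.
I = 1.30 A; R = 0.753 MΩ = 7.530×10^5 Ω.
P = 1.273×10^6 W  (the unit combination reduces to kg·m²/s³ = W)
1.273×10^6 W × (1 hp / 745.7 W) = 1707 hp

1710 hp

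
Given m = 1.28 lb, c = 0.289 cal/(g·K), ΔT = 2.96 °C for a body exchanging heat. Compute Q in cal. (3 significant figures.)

Directly: Q = mcΔT.
m = 1.28 lb = 0.5806 kg; c = 0.289 cal/(g·K) = 1209 J/(kg·K); ΔT = 2.96 °C = 2.960 K.
Q = 2078 J
2078 J × (1 cal / 4.184 J) = 496.7 cal

497 cal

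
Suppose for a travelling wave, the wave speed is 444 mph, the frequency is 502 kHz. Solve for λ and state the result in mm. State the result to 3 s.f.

Rearranging v = f·λ for λ: λ = v/f.
v = 444 mph = 198.5 m/s; f = 502 kHz = 5.020×10^5 Hz.
λ = 3.954×10^-4 m
3.954×10^-4 m × (1 mm / 0.001000 m) = 0.3954 mm

0.395 mm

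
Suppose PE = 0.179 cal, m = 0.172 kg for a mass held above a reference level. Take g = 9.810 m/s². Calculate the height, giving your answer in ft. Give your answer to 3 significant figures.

1.46 ft

Rearranging: h = PE/(m·g).
PE = 0.179 cal = 0.7489 J; m = 0.172 kg; g = 9.810 m/s².
h = 0.4439 m
0.4439 m × (1 ft / 0.3048 m) = 1.456 ft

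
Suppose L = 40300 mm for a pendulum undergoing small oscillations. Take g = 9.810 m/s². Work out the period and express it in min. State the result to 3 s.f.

0.212 min

T is given directly by: T = 2π√(L/g).
L = 40300 mm = 40.30 m; g = 9.810 m/s².
T = 12.73 s
12.73 s × (1 min / 60.00 s) = 0.2122 min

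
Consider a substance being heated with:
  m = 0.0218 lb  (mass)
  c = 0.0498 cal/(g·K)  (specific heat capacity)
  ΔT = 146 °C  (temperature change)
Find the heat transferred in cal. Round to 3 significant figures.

71.9 cal

Directly: Q = mcΔT.
m = 0.0218 lb = 0.009888 kg; c = 0.0498 cal/(g·K) = 208.4 J/(kg·K); ΔT = 146 °C = 146.0 K.
Q = 300.8 J
300.8 J × (1 cal / 4.184 J) = 71.90 cal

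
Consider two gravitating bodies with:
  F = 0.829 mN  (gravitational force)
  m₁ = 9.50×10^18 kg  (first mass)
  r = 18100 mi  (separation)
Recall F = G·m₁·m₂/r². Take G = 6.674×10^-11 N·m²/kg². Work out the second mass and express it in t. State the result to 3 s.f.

1.11 t

Rearranging: m₂ = F·r²/(G·m₁).
F = 0.829 mN = 8.290×10^-4 N; m₁ = 9.50×10^18 kg; r = 18100 mi = 2.913×10^7 m; G = 6.674×10^-11 N·m²/kg².
m₂ = 1109 kg
1109 kg × (1 t / 1000 kg) = 1.109 t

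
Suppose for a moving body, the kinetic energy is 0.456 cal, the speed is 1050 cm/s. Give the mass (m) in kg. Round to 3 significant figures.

0.0346 kg

Rearranging KE = ½mv² for m: m = 2·KE/v².
KE = 0.456 cal = 1.908 J; v = 1050 cm/s = 10.50 m/s.
m = 0.03461 kg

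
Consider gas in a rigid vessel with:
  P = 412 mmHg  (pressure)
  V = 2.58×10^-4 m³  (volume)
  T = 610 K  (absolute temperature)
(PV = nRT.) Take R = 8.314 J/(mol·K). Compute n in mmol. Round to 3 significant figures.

2.79 mmol

Solving PV = nRT for n: n = PV/(RT).
P = 412 mmHg = 54929 Pa; V = 2.58×10^-4 m³; T = 610 K; R = 8.314 J/(mol·K).
n = 0.002794 mol
0.002794 mol × (1 mmol / 0.001000 mol) = 2.794 mmol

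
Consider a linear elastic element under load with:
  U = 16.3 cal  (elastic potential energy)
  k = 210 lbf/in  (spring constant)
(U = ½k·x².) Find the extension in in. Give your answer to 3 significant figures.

Solving U = ½k·x² for x: x = √(2U/k).
U = 16.3 cal = 68.20 J; k = 210 lbf/in = 36777 N/m.
x = 0.06090 m
0.06090 m × (1 in / 0.02540 m) = 2.398 in

2.40 in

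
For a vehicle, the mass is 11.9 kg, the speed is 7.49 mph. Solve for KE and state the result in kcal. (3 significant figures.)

0.0159 kcal

Directly: KE = ½mv².
m = 11.9 kg; v = 7.49 mph = 3.348 m/s.
KE = 66.71 J
66.71 J × (1 kcal / 4184 J) = 0.01594 kcal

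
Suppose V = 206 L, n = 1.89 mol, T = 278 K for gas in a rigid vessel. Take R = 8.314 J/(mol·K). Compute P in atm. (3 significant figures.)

From the ideal-gas law: P = nRT/V.
V = 206 L = 0.2060 m³; n = 1.89 mol; T = 278 K; R = 8.314 J/(mol·K).
P = 21206 Pa  (the unit combination reduces to kg/(m·s²) = Pa)
21206 Pa × (1 atm / 1.013×10^5 Pa) = 0.2093 atm

0.209 atm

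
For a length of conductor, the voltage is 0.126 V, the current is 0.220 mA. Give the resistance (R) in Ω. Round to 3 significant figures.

Rearranging V = I·R for R: R = V/I.
V = 0.126 V; I = 0.220 mA = 2.200×10^-4 A.
R = 572.7 Ω

573 Ω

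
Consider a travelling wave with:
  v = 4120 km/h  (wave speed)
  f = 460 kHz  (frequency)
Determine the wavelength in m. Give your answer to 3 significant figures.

Rearranging v = f·λ for λ: λ = v/f.
v = 4120 km/h = 1144 m/s; f = 460 kHz = 4.600×10^5 Hz.
λ = 0.002488 m

0.00249 m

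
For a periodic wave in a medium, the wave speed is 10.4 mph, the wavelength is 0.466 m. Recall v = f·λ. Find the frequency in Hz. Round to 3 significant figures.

Solving v = f·λ for f: f = v/λ.
v = 10.4 mph = 4.649 m/s; λ = 0.466 m.
f = 9.977 Hz

9.98 Hz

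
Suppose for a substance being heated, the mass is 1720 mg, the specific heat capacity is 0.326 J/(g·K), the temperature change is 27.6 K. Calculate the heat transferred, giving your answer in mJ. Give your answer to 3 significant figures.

15500 mJ

Directly: Q = mcΔT.
m = 1720 mg = 0.001720 kg; c = 0.326 J/(g·K) = 326.0 J/(kg·K); ΔT = 27.6 K.
Q = 15.48 J
15.48 J × (1 mJ / 0.001000 J) = 15476 mJ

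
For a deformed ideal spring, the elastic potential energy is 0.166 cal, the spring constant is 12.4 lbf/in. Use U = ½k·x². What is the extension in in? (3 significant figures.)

0.996 in

Rearranging: x = √(2U/k).
U = 0.166 cal = 0.6945 J; k = 12.4 lbf/in = 2172 N/m.
x = 0.02529 m
0.02529 m × (1 in / 0.02540 m) = 0.9957 in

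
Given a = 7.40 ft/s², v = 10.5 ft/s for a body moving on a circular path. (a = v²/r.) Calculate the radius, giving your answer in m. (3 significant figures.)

Rearranging: r = v²/a.
a = 7.40 ft/s² = 2.256 m/s²; v = 10.5 ft/s = 3.200 m/s.
r = 4.541 m

4.54 m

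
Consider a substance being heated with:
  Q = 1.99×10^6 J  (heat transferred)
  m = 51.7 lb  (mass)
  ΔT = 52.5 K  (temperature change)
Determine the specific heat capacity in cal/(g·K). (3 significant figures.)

0.386 cal/(g·K)

Solving Q = m·c·ΔT for c: c = Q/(m·ΔT).
Q = 1.99×10^6 J; m = 51.7 lb = 23.45 kg; ΔT = 52.5 K.
c = 1616 J/(kg·K)
1616 J/(kg·K) × (1 cal/(g·K) / 4184 J/(kg·K)) = 0.3863 cal/(g·K)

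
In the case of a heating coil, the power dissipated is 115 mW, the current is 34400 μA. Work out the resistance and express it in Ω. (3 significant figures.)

Rearranging P = I²R for R: R = P/I².
P = 115 mW = 0.1150 W; I = 34400 μA = 0.03440 A.
R = 97.18 Ω

97.2 Ω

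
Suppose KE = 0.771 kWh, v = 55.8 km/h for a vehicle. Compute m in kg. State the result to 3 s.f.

Rearranging: m = 2·KE/v².
KE = 0.771 kWh = 2.776×10^6 J; v = 55.8 km/h = 15.50 m/s.
m = 23106 kg

23100 kg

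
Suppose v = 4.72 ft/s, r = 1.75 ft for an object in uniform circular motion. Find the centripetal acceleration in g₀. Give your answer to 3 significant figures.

a is given directly by: a = v²/r.
v = 4.72 ft/s = 1.439 m/s; r = 1.75 ft = 0.5334 m.
a = 3.880 m/s²
3.880 m/s² × (1 g₀ / 9.807 m/s²) = 0.3957 g₀

0.396 g₀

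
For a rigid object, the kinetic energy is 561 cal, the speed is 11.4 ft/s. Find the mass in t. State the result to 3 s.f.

0.389 t

Rearranging KE = ½mv² for m: m = 2·KE/v².
KE = 561 cal = 2347 J; v = 11.4 ft/s = 3.475 m/s.
m = 388.8 kg
388.8 kg × (1 t / 1000 kg) = 0.3888 t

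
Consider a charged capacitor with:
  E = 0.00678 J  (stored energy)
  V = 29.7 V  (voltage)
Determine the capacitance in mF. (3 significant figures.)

0.0154 mF

Rearranging E = ½C·V² for C: C = 2E/V².
E = 0.00678 J; V = 29.7 V.
C = 1.537×10^-5 F
1.537×10^-5 F × (1 mF / 0.001000 F) = 0.01537 mF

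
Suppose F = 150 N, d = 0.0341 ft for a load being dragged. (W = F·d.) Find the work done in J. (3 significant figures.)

1.56 J

Directly: W = F·d.
F = 150 N; d = 0.0341 ft = 0.01039 m.
W = 1.559 J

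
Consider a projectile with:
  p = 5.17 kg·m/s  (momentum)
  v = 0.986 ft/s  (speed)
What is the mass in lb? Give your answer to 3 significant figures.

Solving p = m·v for m: m = p/v.
p = 5.17 kg·m/s; v = 0.986 ft/s = 0.3005 m/s.
m = 17.20 kg
17.20 kg × (1 lb / 0.4536 kg) = 37.93 lb

37.9 lb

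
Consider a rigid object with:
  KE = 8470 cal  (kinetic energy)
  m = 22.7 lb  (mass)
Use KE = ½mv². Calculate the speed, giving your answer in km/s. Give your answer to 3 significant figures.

0.0830 km/s

Rearranging: v = √(2·KE/m).
KE = 8470 cal = 35438 J; m = 22.7 lb = 10.30 kg.
v = 82.97 m/s
82.97 m/s × (1 km/s / 1000 m/s) = 0.08297 km/s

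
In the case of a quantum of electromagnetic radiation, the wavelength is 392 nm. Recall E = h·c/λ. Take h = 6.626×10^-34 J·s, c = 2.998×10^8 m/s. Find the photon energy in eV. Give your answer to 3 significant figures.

3.16 eV

E is given directly by: E = hc/λ.
λ = 392 nm = 3.920×10^-7 m; h = 6.626×10^-34 J·s; c = 2.998×10^8 m/s.
E = 5.068×10^-19 J
5.068×10^-19 J × (1 eV / 1.602×10^-19 J) = 3.163 eV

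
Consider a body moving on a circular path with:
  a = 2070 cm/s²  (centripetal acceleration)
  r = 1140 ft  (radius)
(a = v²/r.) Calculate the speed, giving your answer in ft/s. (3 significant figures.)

278 ft/s

Rearranging a = v²/r for v: v = √(a·r).
a = 2070 cm/s² = 20.70 m/s²; r = 1140 ft = 347.5 m.
v = 84.81 m/s
84.81 m/s × (1 ft/s / 0.3048 m/s) = 278.2 ft/s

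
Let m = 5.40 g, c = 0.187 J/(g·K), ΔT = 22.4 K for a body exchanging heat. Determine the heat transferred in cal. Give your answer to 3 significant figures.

5.41 cal

Q is given directly by: Q = mcΔT.
m = 5.40 g = 0.005400 kg; c = 0.187 J/(g·K) = 187.0 J/(kg·K); ΔT = 22.4 K.
Q = 22.62 J
22.62 J × (1 cal / 4.184 J) = 5.406 cal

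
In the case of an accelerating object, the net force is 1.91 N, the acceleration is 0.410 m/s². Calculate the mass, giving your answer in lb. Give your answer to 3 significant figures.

10.3 lb

From Newton's second law: m = F/a.
F = 1.91 N; a = 0.410 m/s².
m = 4.659 kg
4.659 kg × (1 lb / 0.4536 kg) = 10.27 lb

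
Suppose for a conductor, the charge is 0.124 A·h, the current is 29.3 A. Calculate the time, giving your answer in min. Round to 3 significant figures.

Solving q = I·t for t: t = q/I.
q = 0.124 A·h = 446.4 C; I = 29.3 A.
t = 15.24 s
15.24 s × (1 min / 60.00 s) = 0.2539 min

0.254 min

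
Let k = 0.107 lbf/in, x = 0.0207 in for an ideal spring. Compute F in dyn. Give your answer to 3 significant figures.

985 dyn

Directly: F = kx.
k = 0.107 lbf/in = 18.74 N/m; x = 0.0207 in = 5.258×10^-4 m.
F = 0.009852 N
0.009852 N × (1 dyn / 1.000×10^-5 N) = 985.2 dyn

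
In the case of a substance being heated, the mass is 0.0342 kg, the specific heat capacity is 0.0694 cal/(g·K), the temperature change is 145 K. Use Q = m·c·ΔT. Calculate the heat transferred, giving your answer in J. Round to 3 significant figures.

1440 J

Q is given directly by: Q = mcΔT.
m = 0.0342 kg; c = 0.0694 cal/(g·K) = 290.4 J/(kg·K); ΔT = 145 K.
Q = 1440 J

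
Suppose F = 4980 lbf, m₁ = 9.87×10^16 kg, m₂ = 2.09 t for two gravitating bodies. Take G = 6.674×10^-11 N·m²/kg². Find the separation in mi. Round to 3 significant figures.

0.490 mi

Rearranging: r = √(G·m₁m₂/F).
F = 4980 lbf = 22152 N; m₁ = 9.87×10^16 kg; m₂ = 2.09 t = 2090 kg; G = 6.674×10^-11 N·m²/kg².
r = 788.3 m
788.3 m × (1 mi / 1609 m) = 0.4899 mi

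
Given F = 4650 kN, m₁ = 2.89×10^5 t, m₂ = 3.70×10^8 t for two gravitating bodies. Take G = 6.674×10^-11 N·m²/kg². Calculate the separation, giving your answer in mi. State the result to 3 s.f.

0.0243 mi

Rearranging F = G·m₁·m₂/r² for r: r = √(G·m₁m₂/F).
F = 4650 kN = 4.650×10^6 N; m₁ = 2.89×10^5 t = 2.890×10^8 kg; m₂ = 3.70×10^8 t = 3.700×10^11 kg; G = 6.674×10^-11 N·m²/kg².
r = 39.18 m
39.18 m × (1 mi / 1609 m) = 0.02434 mi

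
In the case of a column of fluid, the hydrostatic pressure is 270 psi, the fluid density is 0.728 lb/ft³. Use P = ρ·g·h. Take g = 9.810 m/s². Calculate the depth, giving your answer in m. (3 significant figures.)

Rearranging P = ρ·g·h for h: h = P/(ρ·g).
P = 270 psi = 1.862×10^6 Pa; ρ = 0.728 lb/ft³ = 11.66 kg/m³; g = 9.810 m/s².
h = 16273 m

16300 m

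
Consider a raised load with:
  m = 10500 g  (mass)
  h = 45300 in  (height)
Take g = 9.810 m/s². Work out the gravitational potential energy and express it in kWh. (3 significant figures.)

0.0329 kWh

PE is given directly by: PE = mgh.
m = 10500 g = 10.50 kg; h = 45300 in = 1151 m; g = 9.810 m/s².
PE = 1.185×10^5 J
1.185×10^5 J × (1 kWh / 3.600×10^6 J) = 0.03292 kWh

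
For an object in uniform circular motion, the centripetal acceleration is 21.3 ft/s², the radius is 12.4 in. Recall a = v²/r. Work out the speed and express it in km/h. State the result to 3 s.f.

Rearranging: v = √(a·r).
a = 21.3 ft/s² = 6.492 m/s²; r = 12.4 in = 0.3150 m.
v = 1.430 m/s
1.430 m/s × (1 km/h / 0.2778 m/s) = 5.148 km/h

5.15 km/h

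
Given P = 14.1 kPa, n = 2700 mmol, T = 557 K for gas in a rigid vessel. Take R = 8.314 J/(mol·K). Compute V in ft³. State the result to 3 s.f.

From the ideal-gas law: V = nRT/P.
P = 14.1 kPa = 14100 Pa; n = 2700 mmol = 2.700 mol; T = 557 K; R = 8.314 J/(mol·K).
V = 0.8868 m³
0.8868 m³ × (1 ft³ / 0.02832 m³) = 31.32 ft³

31.3 ft³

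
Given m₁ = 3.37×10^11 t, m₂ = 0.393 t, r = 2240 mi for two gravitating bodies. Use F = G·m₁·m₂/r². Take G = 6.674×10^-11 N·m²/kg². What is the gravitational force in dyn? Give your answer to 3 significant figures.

0.0680 dyn

From Newton's law of gravitation: F = Gm₁m₂/r².
m₁ = 3.37×10^11 t = 3.370×10^14 kg; m₂ = 0.393 t = 393.0 kg; r = 2240 mi = 3.605×10^6 m; G = 6.674×10^-11 N·m²/kg².
F = 6.802×10^-7 N  (the unit combination reduces to kg·m/s² = N)
6.802×10^-7 N × (1 dyn / 1.000×10^-5 N) = 0.06802 dyn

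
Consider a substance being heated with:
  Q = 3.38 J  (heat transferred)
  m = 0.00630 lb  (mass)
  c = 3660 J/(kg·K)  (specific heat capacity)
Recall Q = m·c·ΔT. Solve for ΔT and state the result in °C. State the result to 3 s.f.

0.323 °C

Rearranging Q = m·c·ΔT for ΔT: ΔT = Q/(m·c).
Q = 3.38 J; m = 0.00630 lb = 0.002858 kg; c = 3660 J/(kg·K).
ΔT = 0.3232 K
Since 1 °C = 1 K, 0.3232 °C.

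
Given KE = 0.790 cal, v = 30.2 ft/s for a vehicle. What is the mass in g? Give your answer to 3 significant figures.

Rearranging KE = ½mv² for m: m = 2·KE/v².
KE = 0.790 cal = 3.305 J; v = 30.2 ft/s = 9.205 m/s.
m = 0.07802 kg
0.07802 kg × (1 g / 0.001000 kg) = 78.02 g

78.0 g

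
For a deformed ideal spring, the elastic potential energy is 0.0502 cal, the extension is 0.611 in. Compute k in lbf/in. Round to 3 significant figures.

9.96 lbf/in

Rearranging: k = 2U/x².
U = 0.0502 cal = 0.2100 J; x = 0.611 in = 0.01552 m.
k = 1744 N/m
1744 N/m × (1 lbf/in / 175.1 N/m) = 9.959 lbf/in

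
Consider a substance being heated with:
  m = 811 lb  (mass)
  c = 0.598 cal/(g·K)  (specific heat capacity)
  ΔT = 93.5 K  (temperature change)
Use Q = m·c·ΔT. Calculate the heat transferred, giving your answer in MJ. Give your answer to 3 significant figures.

86.1 MJ

Q is given directly by: Q = mcΔT.
m = 811 lb = 367.9 kg; c = 0.598 cal/(g·K) = 2502 J/(kg·K); ΔT = 93.5 K.
Q = 8.606×10^7 J
8.606×10^7 J × (1 MJ / 1.000×10^6 J) = 86.06 MJ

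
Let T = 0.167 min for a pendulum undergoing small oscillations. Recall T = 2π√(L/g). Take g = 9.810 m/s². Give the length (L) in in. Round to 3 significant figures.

982 in

Rearranging T = 2π√(L/g) for L: L = g·(T/2π)².
T = 0.167 min = 10.02 s; g = 9.810 m/s².
L = 24.95 m
24.95 m × (1 in / 0.02540 m) = 982.2 in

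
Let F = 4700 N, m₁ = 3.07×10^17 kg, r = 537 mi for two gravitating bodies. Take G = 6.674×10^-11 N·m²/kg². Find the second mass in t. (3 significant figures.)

1.71×10^5 t

From Newton's law of gravitation: m₂ = F·r²/(G·m₁).
F = 4700 N; m₁ = 3.07×10^17 kg; r = 537 mi = 8.642×10^5 m; G = 6.674×10^-11 N·m²/kg².
m₂ = 1.713×10^8 kg
1.713×10^8 kg × (1 t / 1000 kg) = 1.713×10^5 t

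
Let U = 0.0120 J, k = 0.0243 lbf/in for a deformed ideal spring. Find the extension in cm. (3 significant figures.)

7.51 cm

Rearranging U = ½k·x² for x: x = √(2U/k).
U = 0.0120 J; k = 0.0243 lbf/in = 4.256 N/m.
x = 0.07510 m
0.07510 m × (1 cm / 0.01000 m) = 7.510 cm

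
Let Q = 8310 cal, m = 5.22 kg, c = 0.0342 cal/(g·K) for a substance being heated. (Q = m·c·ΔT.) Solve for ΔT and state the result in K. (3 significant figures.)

46.5 K

Rearranging: ΔT = Q/(m·c).
Q = 8310 cal = 34769 J; m = 5.22 kg; c = 0.0342 cal/(g·K) = 143.1 J/(kg·K).
ΔT = 46.55 K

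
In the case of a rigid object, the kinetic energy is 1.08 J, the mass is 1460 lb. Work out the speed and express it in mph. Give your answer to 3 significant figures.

Solving KE = ½mv² for v: v = √(2·KE/m).
KE = 1.08 J; m = 1460 lb = 662.2 kg.
v = 0.05711 m/s
0.05711 m/s × (1 mph / 0.4470 m/s) = 0.1278 mph

0.128 mph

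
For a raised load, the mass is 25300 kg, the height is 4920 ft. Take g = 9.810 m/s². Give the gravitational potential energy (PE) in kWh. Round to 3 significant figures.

103 kWh

PE is given directly by: PE = mgh.
m = 25300 kg; h = 4920 ft = 1500 m; g = 9.810 m/s².
PE = 3.722×10^8 J
3.722×10^8 J × (1 kWh / 3.600×10^6 J) = 103.4 kWh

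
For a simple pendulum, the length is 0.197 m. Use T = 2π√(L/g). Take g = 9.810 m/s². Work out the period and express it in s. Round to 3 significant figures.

0.890 s

Directly: T = 2π√(L/g).
L = 0.197 m; g = 9.810 m/s².
T = 0.8904 s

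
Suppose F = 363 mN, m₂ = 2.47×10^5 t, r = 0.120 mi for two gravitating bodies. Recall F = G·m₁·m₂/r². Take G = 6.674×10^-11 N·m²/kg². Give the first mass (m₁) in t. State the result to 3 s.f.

From Newton's law of gravitation: m₁ = F·r²/(G·m₂).
F = 363 mN = 0.3630 N; m₂ = 2.47×10^5 t = 2.470×10^8 kg; r = 0.120 mi = 193.1 m; G = 6.674×10^-11 N·m²/kg².
m₁ = 8.213×10^5 kg
8.213×10^5 kg × (1 t / 1000 kg) = 821.3 t

821 t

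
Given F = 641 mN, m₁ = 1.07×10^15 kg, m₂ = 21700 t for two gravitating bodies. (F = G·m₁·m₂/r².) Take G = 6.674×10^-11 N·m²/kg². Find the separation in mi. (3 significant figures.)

From Newton's law of gravitation: r = √(G·m₁m₂/F).
F = 641 mN = 0.6410 N; m₁ = 1.07×10^15 kg; m₂ = 21700 t = 2.170×10^7 kg; G = 6.674×10^-11 N·m²/kg².
r = 1.555×10^6 m
1.555×10^6 m × (1 mi / 1609 m) = 966.1 mi

966 mi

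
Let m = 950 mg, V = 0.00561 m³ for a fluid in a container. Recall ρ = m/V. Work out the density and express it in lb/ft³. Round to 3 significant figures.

0.0106 lb/ft³

Directly: ρ = m/V.
m = 950 mg = 9.500×10^-4 kg; V = 0.00561 m³.
ρ = 0.1693 kg/m³
0.1693 kg/m³ × (1 lb/ft³ / 16.02 kg/m³) = 0.01057 lb/ft³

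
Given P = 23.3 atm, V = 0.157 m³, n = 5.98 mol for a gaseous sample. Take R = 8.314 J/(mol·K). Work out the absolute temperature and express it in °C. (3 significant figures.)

7180 °C

Rearranging: T = PV/(nR).
P = 23.3 atm = 2.361×10^6 Pa; V = 0.157 m³; n = 5.98 mol; R = 8.314 J/(mol·K).
T = 7455 K
7455 K − 273.15 = 7182 °C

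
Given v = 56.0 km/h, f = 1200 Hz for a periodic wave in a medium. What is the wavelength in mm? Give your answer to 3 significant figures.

13.0 mm

Solving v = f·λ for λ: λ = v/f.
v = 56.0 km/h = 15.56 m/s; f = 1200 Hz.
λ = 0.01296 m
0.01296 m × (1 mm / 0.001000 m) = 12.96 mm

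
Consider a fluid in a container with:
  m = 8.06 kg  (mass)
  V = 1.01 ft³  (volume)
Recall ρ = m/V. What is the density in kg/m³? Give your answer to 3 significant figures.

282 kg/m³

Directly: ρ = m/V.
m = 8.06 kg; V = 1.01 ft³ = 0.02860 m³.
ρ = 281.8 kg/m³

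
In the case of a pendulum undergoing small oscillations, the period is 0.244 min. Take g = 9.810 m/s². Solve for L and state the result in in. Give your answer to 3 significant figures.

2100 in

Rearranging T = 2π√(L/g) for L: L = g·(T/2π)².
T = 0.244 min = 14.64 s; g = 9.810 m/s².
L = 53.26 m
53.26 m × (1 in / 0.02540 m) = 2097 in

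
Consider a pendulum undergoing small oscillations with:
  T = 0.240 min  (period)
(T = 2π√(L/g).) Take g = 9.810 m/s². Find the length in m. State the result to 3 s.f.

51.5 m

Rearranging T = 2π√(L/g) for L: L = g·(T/2π)².
T = 0.240 min = 14.40 s; g = 9.810 m/s².
L = 51.53 m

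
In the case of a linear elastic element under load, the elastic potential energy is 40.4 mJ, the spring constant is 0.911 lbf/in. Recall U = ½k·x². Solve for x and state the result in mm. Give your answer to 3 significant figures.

22.5 mm

Rearranging: x = √(2U/k).
U = 40.4 mJ = 0.04040 J; k = 0.911 lbf/in = 159.5 N/m.
x = 0.02250 m
0.02250 m × (1 mm / 0.001000 m) = 22.50 mm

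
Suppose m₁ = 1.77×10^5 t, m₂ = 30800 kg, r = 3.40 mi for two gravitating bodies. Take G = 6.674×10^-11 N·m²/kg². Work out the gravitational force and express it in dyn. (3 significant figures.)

1.22 dyn

From Newton's law of gravitation: F = Gm₁m₂/r².
m₁ = 1.77×10^5 t = 1.770×10^8 kg; m₂ = 30800 kg; r = 3.40 mi = 5472 m; G = 6.674×10^-11 N·m²/kg².
F = 1.215×10^-5 N
1.215×10^-5 N × (1 dyn / 1.000×10^-5 N) = 1.215 dyn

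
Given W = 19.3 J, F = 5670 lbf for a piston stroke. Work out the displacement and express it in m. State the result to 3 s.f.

Solving W = F·d for d: d = W/F.
W = 19.3 J; F = 5670 lbf = 25221 N.
d = 7.652×10^-4 m

7.65×10^-4 m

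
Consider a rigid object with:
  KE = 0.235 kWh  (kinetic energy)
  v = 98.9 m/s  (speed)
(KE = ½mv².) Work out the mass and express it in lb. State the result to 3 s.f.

Solving KE = ½mv² for m: m = 2·KE/v².
KE = 0.235 kWh = 8.460×10^5 J; v = 98.9 m/s.
m = 173.0 kg
173.0 kg × (1 lb / 0.4536 kg) = 381.4 lb

381 lb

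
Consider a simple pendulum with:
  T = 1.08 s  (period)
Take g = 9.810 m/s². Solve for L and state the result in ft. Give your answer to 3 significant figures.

Rearranging T = 2π√(L/g) for L: L = g·(T/2π)².
T = 1.08 s; g = 9.810 m/s².
L = 0.2898 m
0.2898 m × (1 ft / 0.3048 m) = 0.9509 ft

0.951 ft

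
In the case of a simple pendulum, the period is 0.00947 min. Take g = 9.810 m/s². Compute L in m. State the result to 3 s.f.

Rearranging T = 2π√(L/g) for L: L = g·(T/2π)².
T = 0.00947 min = 0.5682 s; g = 9.810 m/s².
L = 0.08023 m

0.0802 m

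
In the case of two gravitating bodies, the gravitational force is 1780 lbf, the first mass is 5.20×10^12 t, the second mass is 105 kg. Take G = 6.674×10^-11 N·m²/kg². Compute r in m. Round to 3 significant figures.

67.8 m

Solving F = G·m₁·m₂/r² for r: r = √(G·m₁m₂/F).
F = 1780 lbf = 7918 N; m₁ = 5.20×10^12 t = 5.200×10^15 kg; m₂ = 105 kg; G = 6.674×10^-11 N·m²/kg².
r = 67.84 m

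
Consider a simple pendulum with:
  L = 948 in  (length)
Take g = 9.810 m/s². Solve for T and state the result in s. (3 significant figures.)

Directly: T = 2π√(L/g).
L = 948 in = 24.08 m; g = 9.810 m/s².
T = 9.844 s

9.84 s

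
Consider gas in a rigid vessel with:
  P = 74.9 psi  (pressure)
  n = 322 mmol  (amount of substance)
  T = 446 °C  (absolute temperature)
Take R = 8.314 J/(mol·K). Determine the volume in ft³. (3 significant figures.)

From the ideal-gas law: V = nRT/P.
P = 74.9 psi = 5.164×10^5 Pa; n = 322 mmol = 0.3220 mol; T = 446 °C = 719.1 K; R = 8.314 J/(mol·K).
V = 0.003728 m³
0.003728 m³ × (1 ft³ / 0.02832 m³) = 0.1317 ft³

0.132 ft³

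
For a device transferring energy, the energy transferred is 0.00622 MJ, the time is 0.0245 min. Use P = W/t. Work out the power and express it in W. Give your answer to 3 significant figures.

Directly: P = W/t.
W = 0.00622 MJ = 6220 J; t = 0.0245 min = 1.470 s.
P = 4231 W

4230 W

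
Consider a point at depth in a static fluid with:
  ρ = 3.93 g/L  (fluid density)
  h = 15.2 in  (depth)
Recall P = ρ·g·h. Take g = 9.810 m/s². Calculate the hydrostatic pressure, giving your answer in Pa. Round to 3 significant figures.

14.9 Pa

Directly: P = ρgh.
ρ = 3.93 g/L = 3.930 kg/m³; h = 15.2 in = 0.3861 m; g = 9.810 m/s².
P = 14.88 Pa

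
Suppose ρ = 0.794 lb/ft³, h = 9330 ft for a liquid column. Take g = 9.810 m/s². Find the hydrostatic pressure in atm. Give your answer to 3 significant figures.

3.50 atm

P is given directly by: P = ρgh.
ρ = 0.794 lb/ft³ = 12.72 kg/m³; h = 9330 ft = 2844 m; g = 9.810 m/s².
P = 3.548×10^5 Pa  (the unit combination reduces to kg/(m·s²) = Pa)
3.548×10^5 Pa × (1 atm / 1.013×10^5 Pa) = 3.502 atm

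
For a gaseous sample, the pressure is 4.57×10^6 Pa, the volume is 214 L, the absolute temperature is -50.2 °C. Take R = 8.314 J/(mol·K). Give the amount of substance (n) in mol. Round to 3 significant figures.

528 mol

Solving PV = nRT for n: n = PV/(RT).
P = 4.57×10^6 Pa; V = 214 L = 0.2140 m³; T = -50.2 °C = 222.9 K; R = 8.314 J/(mol·K).
n = 527.6 mol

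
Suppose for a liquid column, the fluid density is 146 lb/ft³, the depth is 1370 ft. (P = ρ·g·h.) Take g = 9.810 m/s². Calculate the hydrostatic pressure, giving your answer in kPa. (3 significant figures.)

P is given directly by: P = ρgh.
ρ = 146 lb/ft³ = 2339 kg/m³; h = 1370 ft = 417.6 m; g = 9.810 m/s².
P = 9.580×10^6 Pa
9.580×10^6 Pa × (1 kPa / 1000 Pa) = 9580 kPa

9580 kPa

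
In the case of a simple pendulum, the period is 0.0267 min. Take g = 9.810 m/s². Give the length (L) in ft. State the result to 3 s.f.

2.09 ft

Rearranging T = 2π√(L/g) for L: L = g·(T/2π)².
T = 0.0267 min = 1.602 s; g = 9.810 m/s².
L = 0.6377 m
0.6377 m × (1 ft / 0.3048 m) = 2.092 ft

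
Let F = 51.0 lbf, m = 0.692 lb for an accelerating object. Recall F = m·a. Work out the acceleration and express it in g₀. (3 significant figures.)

73.7 g₀

From Newton's second law: a = F/m.
F = 51.0 lbf = 226.9 N; m = 0.692 lb = 0.3139 kg.
a = 722.7 m/s²
722.7 m/s² × (1 g₀ / 9.807 m/s²) = 73.70 g₀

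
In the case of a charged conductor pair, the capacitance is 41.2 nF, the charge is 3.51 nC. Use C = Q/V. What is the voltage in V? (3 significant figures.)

0.0852 V

Rearranging: V = Q/C.
C = 41.2 nF = 4.120×10^-8 F; Q = 3.51 nC = 3.510×10^-9 C.
V = 0.08519 V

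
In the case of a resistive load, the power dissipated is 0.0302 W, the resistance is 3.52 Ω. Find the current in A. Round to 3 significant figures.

Rearranging P = I²R for I: I = √(P/R).
P = 0.0302 W; R = 3.52 Ω.
I = 0.09263 A

0.0926 A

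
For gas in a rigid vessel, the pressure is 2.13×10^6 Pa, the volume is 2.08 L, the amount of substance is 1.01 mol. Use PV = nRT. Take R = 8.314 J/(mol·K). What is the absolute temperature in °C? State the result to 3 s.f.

254 °C

From the ideal-gas law: T = PV/(nR).
P = 2.13×10^6 Pa; V = 2.08 L = 0.002080 m³; n = 1.01 mol; R = 8.314 J/(mol·K).
T = 527.6 K
527.6 K − 273.15 = 254.5 °C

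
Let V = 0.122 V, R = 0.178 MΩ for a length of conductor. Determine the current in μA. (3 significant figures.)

0.685 μA

From Ohm's law: I = V/R.
V = 0.122 V; R = 0.178 MΩ = 1.780×10^5 Ω.
I = 6.854×10^-7 A
6.854×10^-7 A × (1 μA / 1.000×10^-6 A) = 0.6854 μA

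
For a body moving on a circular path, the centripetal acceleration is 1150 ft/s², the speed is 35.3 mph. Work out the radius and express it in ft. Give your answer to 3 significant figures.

Rearranging: r = v²/a.
a = 1150 ft/s² = 350.5 m/s²; v = 35.3 mph = 15.78 m/s.
r = 0.7104 m
0.7104 m × (1 ft / 0.3048 m) = 2.331 ft

2.33 ft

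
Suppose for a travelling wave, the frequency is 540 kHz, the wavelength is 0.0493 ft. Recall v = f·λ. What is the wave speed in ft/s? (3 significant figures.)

v is given directly by: v = fλ.
f = 540 kHz = 5.400×10^5 Hz; λ = 0.0493 ft = 0.01503 m.
v = 8114 m/s
8114 m/s × (1 ft/s / 0.3048 m/s) = 26622 ft/s

26600 ft/s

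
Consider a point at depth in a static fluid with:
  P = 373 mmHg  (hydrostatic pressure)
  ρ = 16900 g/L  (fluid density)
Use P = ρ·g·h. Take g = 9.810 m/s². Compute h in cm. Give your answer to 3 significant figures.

Rearranging P = ρ·g·h for h: h = P/(ρ·g).
P = 373 mmHg = 49729 Pa; ρ = 16900 g/L = 16900 kg/m³; g = 9.810 m/s².
h = 0.3000 m
0.3000 m × (1 cm / 0.01000 m) = 30.00 cm

30.0 cm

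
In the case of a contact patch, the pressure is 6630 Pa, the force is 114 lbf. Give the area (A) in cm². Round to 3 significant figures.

Solving P = F/A for A: A = F/P.
P = 6630 Pa; F = 114 lbf = 507.1 N.
A = 0.07649 m²
0.07649 m² × (1 cm² / 1.000×10^-4 m²) = 764.9 cm²

765 cm²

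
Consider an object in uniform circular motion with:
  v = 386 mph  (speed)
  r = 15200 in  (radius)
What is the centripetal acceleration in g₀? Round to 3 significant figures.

7.86 g₀

a is given directly by: a = v²/r.
v = 386 mph = 172.6 m/s; r = 15200 in = 386.1 m.
a = 77.12 m/s²
77.12 m/s² × (1 g₀ / 9.807 m/s²) = 7.864 g₀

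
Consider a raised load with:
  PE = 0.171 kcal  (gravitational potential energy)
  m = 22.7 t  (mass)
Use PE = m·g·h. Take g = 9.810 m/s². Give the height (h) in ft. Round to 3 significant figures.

0.0105 ft

Rearranging: h = PE/(m·g).
PE = 0.171 kcal = 715.5 J; m = 22.7 t = 22700 kg; g = 9.810 m/s².
h = 0.003213 m
0.003213 m × (1 ft / 0.3048 m) = 0.01054 ft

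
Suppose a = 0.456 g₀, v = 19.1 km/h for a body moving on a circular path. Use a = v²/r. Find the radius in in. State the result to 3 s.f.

248 in

Rearranging: r = v²/a.
a = 0.456 g₀ = 4.472 m/s²; v = 19.1 km/h = 5.306 m/s.
r = 6.295 m
6.295 m × (1 in / 0.02540 m) = 247.8 in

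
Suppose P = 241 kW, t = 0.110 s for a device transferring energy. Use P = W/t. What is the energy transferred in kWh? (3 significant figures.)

0.00736 kWh

Rearranging P = W/t for W: W = P·t.
P = 241 kW = 2.410×10^5 W; t = 0.110 s.
W = 26510 J
26510 J × (1 kWh / 3.600×10^6 J) = 0.007364 kWh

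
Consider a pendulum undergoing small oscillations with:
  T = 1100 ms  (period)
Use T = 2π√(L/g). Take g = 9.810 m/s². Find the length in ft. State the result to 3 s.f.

0.986 ft

Solving T = 2π√(L/g) for L: L = g·(T/2π)².
T = 1100 ms = 1.100 s; g = 9.810 m/s².
L = 0.3007 m
0.3007 m × (1 ft / 0.3048 m) = 0.9865 ft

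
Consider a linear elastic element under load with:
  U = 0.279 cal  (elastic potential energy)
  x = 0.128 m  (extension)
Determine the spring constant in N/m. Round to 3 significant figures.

142 N/m

Rearranging U = ½k·x² for k: k = 2U/x².
U = 0.279 cal = 1.167 J; x = 0.128 m.
k = 142.5 N/m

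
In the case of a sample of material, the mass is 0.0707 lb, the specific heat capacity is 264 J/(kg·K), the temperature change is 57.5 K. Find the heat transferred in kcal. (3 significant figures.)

0.116 kcal

Q is given directly by: Q = mcΔT.
m = 0.0707 lb = 0.03207 kg; c = 264 J/(kg·K); ΔT = 57.5 K.
Q = 486.8 J
486.8 J × (1 kcal / 4184 J) = 0.1163 kcal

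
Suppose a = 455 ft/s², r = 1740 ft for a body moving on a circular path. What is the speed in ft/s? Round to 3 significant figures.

Solving a = v²/r for v: v = √(a·r).
a = 455 ft/s² = 138.7 m/s²; r = 1740 ft = 530.4 m.
v = 271.2 m/s
271.2 m/s × (1 ft/s / 0.3048 m/s) = 889.8 ft/s

890 ft/s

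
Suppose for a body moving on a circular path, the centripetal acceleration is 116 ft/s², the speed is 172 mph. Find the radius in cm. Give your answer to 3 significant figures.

16700 cm

Solving a = v²/r for r: r = v²/a.
a = 116 ft/s² = 35.36 m/s²; v = 172 mph = 76.89 m/s.
r = 167.2 m
167.2 m × (1 cm / 0.01000 m) = 16722 cm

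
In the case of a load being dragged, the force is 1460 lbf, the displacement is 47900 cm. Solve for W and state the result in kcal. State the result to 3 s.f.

W is given directly by: W = F·d.
F = 1460 lbf = 6494 N; d = 47900 cm = 479.0 m.
W = 3.111×10^6 J
3.111×10^6 J × (1 kcal / 4184 J) = 743.5 kcal

744 kcal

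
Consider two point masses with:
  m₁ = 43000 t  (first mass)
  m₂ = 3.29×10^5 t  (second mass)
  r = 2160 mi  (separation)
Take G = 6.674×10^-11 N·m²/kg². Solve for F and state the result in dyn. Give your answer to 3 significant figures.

From Newton's law of gravitation: F = Gm₁m₂/r².
m₁ = 43000 t = 4.300×10^7 kg; m₂ = 3.29×10^5 t = 3.290×10^8 kg; r = 2160 mi = 3.476×10^6 m; G = 6.674×10^-11 N·m²/kg².
F = 7.813×10^-8 N
7.813×10^-8 N × (1 dyn / 1.000×10^-5 N) = 0.007813 dyn

0.00781 dyn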